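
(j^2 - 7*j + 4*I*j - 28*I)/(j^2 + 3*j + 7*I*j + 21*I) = (j^2 + j*(-7 + 4*I) - 28*I)/(j^2 + j*(3 + 7*I) + 21*I)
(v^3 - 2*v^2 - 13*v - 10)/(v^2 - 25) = (v^2 + 3*v + 2)/(v + 5)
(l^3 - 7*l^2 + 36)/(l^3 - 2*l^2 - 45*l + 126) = (l + 2)/(l + 7)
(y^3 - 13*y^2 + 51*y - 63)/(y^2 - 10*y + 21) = y - 3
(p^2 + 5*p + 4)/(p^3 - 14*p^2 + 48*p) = (p^2 + 5*p + 4)/(p*(p^2 - 14*p + 48))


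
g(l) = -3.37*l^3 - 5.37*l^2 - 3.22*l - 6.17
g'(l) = -10.11*l^2 - 10.74*l - 3.22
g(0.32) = -7.86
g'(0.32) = -7.69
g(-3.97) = 132.84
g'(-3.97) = -119.92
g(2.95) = -148.92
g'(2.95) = -122.89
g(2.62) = -112.08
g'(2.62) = -100.76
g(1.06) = -19.63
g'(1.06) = -25.96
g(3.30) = -196.38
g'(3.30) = -148.76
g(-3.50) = 83.81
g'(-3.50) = -89.48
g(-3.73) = 106.01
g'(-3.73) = -103.82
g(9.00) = -2926.85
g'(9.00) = -918.79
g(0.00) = -6.17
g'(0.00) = -3.22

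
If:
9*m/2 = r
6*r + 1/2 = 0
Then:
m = -1/54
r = -1/12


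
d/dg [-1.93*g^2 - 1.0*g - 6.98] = -3.86*g - 1.0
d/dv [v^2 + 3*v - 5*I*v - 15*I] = 2*v + 3 - 5*I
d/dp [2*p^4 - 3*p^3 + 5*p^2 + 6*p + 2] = 8*p^3 - 9*p^2 + 10*p + 6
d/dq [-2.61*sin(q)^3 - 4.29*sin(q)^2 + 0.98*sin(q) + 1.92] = (-7.83*sin(q)^2 - 8.58*sin(q) + 0.98)*cos(q)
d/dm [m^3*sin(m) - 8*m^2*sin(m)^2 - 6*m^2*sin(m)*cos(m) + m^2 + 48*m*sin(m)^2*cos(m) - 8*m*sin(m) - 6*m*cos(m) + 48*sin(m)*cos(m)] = m^3*cos(m) + 3*m^2*sin(m) - 8*m^2*sin(2*m) - 6*m^2*cos(2*m) - 6*m*sin(m) - 6*m*sin(2*m) + 36*m*sin(3*m) - 8*m*cos(m) + 8*m*cos(2*m) - 6*m - 8*sin(m) + 6*cos(m) + 48*cos(2*m) - 12*cos(3*m)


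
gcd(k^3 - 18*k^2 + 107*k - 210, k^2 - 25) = k - 5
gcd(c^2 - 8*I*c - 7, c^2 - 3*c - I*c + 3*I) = c - I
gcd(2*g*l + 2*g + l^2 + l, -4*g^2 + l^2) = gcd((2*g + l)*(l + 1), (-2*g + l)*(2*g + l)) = 2*g + l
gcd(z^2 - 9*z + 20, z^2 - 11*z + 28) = z - 4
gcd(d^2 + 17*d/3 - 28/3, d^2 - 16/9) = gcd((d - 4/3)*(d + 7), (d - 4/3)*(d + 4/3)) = d - 4/3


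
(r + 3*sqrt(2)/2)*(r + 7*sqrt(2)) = r^2 + 17*sqrt(2)*r/2 + 21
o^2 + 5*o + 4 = (o + 1)*(o + 4)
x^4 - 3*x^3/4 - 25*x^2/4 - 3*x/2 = x*(x - 3)*(x + 1/4)*(x + 2)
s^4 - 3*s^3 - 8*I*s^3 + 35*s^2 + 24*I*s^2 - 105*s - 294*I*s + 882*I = (s - 3)*(s - 7*I)^2*(s + 6*I)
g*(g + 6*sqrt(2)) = g^2 + 6*sqrt(2)*g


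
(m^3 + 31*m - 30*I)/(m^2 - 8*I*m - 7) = (m^2 + I*m + 30)/(m - 7*I)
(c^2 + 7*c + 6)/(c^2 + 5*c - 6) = (c + 1)/(c - 1)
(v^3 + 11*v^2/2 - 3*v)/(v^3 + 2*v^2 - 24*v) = (v - 1/2)/(v - 4)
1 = 1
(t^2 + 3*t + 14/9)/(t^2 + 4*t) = (t^2 + 3*t + 14/9)/(t*(t + 4))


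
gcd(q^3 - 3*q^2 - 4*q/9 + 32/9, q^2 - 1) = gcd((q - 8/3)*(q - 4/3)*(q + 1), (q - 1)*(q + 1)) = q + 1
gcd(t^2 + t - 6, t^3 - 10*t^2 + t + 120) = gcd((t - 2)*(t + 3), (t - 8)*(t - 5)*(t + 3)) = t + 3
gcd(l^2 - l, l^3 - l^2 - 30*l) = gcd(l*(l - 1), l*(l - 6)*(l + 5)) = l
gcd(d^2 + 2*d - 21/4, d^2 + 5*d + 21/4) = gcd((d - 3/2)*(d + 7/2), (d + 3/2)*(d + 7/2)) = d + 7/2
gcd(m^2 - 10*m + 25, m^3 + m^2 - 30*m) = m - 5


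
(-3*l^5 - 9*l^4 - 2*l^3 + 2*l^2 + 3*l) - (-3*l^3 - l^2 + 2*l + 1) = -3*l^5 - 9*l^4 + l^3 + 3*l^2 + l - 1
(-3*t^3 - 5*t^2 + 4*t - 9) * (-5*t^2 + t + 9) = 15*t^5 + 22*t^4 - 52*t^3 + 4*t^2 + 27*t - 81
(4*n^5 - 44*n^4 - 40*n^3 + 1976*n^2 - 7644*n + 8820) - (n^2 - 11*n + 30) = 4*n^5 - 44*n^4 - 40*n^3 + 1975*n^2 - 7633*n + 8790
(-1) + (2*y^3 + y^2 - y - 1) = 2*y^3 + y^2 - y - 2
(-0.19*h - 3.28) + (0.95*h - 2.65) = 0.76*h - 5.93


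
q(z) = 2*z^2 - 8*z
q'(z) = 4*z - 8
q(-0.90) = 8.82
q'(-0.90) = -11.60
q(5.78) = 20.58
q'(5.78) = 15.12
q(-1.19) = 12.35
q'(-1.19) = -12.76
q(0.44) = -3.13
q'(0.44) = -6.24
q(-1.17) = 12.10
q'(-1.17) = -12.68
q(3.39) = -4.14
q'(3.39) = 5.56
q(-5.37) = 100.63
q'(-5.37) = -29.48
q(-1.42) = 15.39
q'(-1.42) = -13.68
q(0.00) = 0.00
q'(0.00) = -8.00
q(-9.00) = 234.00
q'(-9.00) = -44.00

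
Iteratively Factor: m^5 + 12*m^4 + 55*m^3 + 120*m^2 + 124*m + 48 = (m + 4)*(m^4 + 8*m^3 + 23*m^2 + 28*m + 12) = (m + 1)*(m + 4)*(m^3 + 7*m^2 + 16*m + 12) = (m + 1)*(m + 3)*(m + 4)*(m^2 + 4*m + 4) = (m + 1)*(m + 2)*(m + 3)*(m + 4)*(m + 2)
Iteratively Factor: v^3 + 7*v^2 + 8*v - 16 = (v + 4)*(v^2 + 3*v - 4) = (v - 1)*(v + 4)*(v + 4)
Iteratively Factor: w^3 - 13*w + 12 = (w - 3)*(w^2 + 3*w - 4) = (w - 3)*(w + 4)*(w - 1)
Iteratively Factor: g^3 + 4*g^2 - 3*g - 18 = (g - 2)*(g^2 + 6*g + 9) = (g - 2)*(g + 3)*(g + 3)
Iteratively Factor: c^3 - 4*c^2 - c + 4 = (c + 1)*(c^2 - 5*c + 4) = (c - 4)*(c + 1)*(c - 1)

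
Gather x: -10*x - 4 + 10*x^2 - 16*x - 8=10*x^2 - 26*x - 12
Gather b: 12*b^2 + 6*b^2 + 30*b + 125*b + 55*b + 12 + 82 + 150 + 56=18*b^2 + 210*b + 300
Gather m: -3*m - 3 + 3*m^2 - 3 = 3*m^2 - 3*m - 6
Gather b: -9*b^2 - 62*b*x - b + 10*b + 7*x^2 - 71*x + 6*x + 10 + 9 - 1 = -9*b^2 + b*(9 - 62*x) + 7*x^2 - 65*x + 18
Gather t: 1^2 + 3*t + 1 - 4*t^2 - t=-4*t^2 + 2*t + 2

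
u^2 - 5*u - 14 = (u - 7)*(u + 2)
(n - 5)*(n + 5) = n^2 - 25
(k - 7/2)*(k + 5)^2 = k^3 + 13*k^2/2 - 10*k - 175/2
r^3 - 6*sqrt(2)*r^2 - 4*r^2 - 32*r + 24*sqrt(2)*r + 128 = (r - 4)*(r - 8*sqrt(2))*(r + 2*sqrt(2))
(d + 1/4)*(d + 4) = d^2 + 17*d/4 + 1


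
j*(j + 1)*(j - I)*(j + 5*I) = j^4 + j^3 + 4*I*j^3 + 5*j^2 + 4*I*j^2 + 5*j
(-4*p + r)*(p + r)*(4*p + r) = -16*p^3 - 16*p^2*r + p*r^2 + r^3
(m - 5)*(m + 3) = m^2 - 2*m - 15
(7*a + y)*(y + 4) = 7*a*y + 28*a + y^2 + 4*y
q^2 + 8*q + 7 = (q + 1)*(q + 7)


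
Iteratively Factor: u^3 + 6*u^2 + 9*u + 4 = (u + 1)*(u^2 + 5*u + 4) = (u + 1)^2*(u + 4)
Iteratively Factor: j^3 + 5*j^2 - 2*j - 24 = (j + 4)*(j^2 + j - 6) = (j + 3)*(j + 4)*(j - 2)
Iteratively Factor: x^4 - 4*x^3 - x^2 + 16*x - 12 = (x - 2)*(x^3 - 2*x^2 - 5*x + 6) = (x - 2)*(x - 1)*(x^2 - x - 6) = (x - 2)*(x - 1)*(x + 2)*(x - 3)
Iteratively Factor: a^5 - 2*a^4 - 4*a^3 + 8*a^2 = (a)*(a^4 - 2*a^3 - 4*a^2 + 8*a) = a*(a - 2)*(a^3 - 4*a) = a*(a - 2)*(a + 2)*(a^2 - 2*a) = a*(a - 2)^2*(a + 2)*(a)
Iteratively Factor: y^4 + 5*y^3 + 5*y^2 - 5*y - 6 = (y + 2)*(y^3 + 3*y^2 - y - 3) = (y + 2)*(y + 3)*(y^2 - 1) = (y - 1)*(y + 2)*(y + 3)*(y + 1)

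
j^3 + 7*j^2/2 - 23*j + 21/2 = (j - 3)*(j - 1/2)*(j + 7)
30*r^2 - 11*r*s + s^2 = (-6*r + s)*(-5*r + s)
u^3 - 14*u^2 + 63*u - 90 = (u - 6)*(u - 5)*(u - 3)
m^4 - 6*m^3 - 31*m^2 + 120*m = m*(m - 8)*(m - 3)*(m + 5)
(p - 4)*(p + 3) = p^2 - p - 12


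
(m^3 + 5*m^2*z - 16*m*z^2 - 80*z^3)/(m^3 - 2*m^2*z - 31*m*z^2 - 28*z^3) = (-m^2 - m*z + 20*z^2)/(-m^2 + 6*m*z + 7*z^2)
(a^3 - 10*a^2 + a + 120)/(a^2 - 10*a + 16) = (a^2 - 2*a - 15)/(a - 2)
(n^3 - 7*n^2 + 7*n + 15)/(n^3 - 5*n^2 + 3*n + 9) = (n - 5)/(n - 3)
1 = 1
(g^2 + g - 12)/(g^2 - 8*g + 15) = (g + 4)/(g - 5)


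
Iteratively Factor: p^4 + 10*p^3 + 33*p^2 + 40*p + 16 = (p + 1)*(p^3 + 9*p^2 + 24*p + 16) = (p + 1)^2*(p^2 + 8*p + 16) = (p + 1)^2*(p + 4)*(p + 4)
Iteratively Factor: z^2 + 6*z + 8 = (z + 4)*(z + 2)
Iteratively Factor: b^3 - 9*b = (b)*(b^2 - 9) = b*(b + 3)*(b - 3)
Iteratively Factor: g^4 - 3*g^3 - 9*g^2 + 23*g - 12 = (g - 4)*(g^3 + g^2 - 5*g + 3) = (g - 4)*(g - 1)*(g^2 + 2*g - 3) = (g - 4)*(g - 1)*(g + 3)*(g - 1)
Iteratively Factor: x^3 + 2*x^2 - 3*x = (x - 1)*(x^2 + 3*x) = x*(x - 1)*(x + 3)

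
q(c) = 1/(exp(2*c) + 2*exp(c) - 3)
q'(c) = (-2*exp(2*c) - 2*exp(c))/(exp(2*c) + 2*exp(c) - 3)^2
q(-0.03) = -8.52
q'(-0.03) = -277.74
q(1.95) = 0.02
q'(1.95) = -0.03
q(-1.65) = -0.39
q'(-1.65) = -0.07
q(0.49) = 0.34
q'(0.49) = -1.00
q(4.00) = 0.00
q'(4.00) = -0.00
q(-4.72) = -0.34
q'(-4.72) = -0.00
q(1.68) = 0.03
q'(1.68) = -0.05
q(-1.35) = -0.41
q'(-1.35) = -0.11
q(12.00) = 0.00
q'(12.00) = 0.00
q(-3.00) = -0.35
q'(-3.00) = -0.01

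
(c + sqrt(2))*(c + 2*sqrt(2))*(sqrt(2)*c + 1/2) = sqrt(2)*c^3 + 13*c^2/2 + 11*sqrt(2)*c/2 + 2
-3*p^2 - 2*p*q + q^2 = (-3*p + q)*(p + q)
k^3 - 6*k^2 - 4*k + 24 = (k - 6)*(k - 2)*(k + 2)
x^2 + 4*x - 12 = (x - 2)*(x + 6)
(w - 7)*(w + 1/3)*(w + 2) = w^3 - 14*w^2/3 - 47*w/3 - 14/3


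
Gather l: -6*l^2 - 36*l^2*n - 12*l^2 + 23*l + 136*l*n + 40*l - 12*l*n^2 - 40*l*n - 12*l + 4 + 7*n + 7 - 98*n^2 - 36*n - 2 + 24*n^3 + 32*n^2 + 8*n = l^2*(-36*n - 18) + l*(-12*n^2 + 96*n + 51) + 24*n^3 - 66*n^2 - 21*n + 9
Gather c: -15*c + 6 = 6 - 15*c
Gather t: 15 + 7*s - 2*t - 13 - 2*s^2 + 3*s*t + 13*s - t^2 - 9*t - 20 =-2*s^2 + 20*s - t^2 + t*(3*s - 11) - 18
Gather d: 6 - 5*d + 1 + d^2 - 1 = d^2 - 5*d + 6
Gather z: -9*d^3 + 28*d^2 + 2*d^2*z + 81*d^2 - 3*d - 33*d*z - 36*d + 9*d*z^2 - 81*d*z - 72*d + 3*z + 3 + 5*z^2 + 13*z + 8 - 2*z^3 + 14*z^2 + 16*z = -9*d^3 + 109*d^2 - 111*d - 2*z^3 + z^2*(9*d + 19) + z*(2*d^2 - 114*d + 32) + 11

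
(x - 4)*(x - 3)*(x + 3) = x^3 - 4*x^2 - 9*x + 36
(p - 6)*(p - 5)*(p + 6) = p^3 - 5*p^2 - 36*p + 180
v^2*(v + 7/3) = v^3 + 7*v^2/3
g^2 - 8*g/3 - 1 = (g - 3)*(g + 1/3)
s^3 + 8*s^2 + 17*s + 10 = (s + 1)*(s + 2)*(s + 5)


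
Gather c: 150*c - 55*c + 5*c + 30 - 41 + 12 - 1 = 100*c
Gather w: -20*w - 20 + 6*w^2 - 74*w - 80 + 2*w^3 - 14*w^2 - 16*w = 2*w^3 - 8*w^2 - 110*w - 100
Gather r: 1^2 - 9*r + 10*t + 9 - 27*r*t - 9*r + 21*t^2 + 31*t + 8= r*(-27*t - 18) + 21*t^2 + 41*t + 18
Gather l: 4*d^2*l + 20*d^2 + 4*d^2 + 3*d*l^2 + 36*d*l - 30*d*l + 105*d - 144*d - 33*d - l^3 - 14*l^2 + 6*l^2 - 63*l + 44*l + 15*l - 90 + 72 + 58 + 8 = 24*d^2 - 72*d - l^3 + l^2*(3*d - 8) + l*(4*d^2 + 6*d - 4) + 48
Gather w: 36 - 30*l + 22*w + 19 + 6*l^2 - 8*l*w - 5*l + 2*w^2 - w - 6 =6*l^2 - 35*l + 2*w^2 + w*(21 - 8*l) + 49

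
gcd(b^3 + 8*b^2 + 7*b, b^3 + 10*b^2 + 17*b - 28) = b + 7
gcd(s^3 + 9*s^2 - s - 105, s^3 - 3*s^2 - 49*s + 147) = s^2 + 4*s - 21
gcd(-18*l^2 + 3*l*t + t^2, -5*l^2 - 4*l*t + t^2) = 1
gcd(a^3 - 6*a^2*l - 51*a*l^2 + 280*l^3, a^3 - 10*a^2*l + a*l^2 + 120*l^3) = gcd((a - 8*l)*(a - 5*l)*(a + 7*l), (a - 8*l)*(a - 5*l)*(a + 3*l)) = a^2 - 13*a*l + 40*l^2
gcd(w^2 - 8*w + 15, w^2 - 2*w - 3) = w - 3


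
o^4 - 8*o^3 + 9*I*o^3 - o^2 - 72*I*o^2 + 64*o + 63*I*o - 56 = (o - 7)*(o - 1)*(o + I)*(o + 8*I)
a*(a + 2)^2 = a^3 + 4*a^2 + 4*a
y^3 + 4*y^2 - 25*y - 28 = (y - 4)*(y + 1)*(y + 7)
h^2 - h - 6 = (h - 3)*(h + 2)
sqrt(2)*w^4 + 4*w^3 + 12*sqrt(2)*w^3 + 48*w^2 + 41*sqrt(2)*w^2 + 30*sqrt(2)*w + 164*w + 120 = (w + 5)*(w + 6)*(w + 2*sqrt(2))*(sqrt(2)*w + sqrt(2))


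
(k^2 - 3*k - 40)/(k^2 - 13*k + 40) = (k + 5)/(k - 5)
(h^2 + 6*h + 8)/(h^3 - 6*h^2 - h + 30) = (h + 4)/(h^2 - 8*h + 15)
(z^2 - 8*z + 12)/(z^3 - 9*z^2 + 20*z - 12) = 1/(z - 1)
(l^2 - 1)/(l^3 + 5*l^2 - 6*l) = (l + 1)/(l*(l + 6))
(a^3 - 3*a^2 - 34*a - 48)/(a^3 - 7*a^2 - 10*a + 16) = (a + 3)/(a - 1)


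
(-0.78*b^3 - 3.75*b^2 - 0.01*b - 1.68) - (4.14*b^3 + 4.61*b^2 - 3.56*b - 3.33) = -4.92*b^3 - 8.36*b^2 + 3.55*b + 1.65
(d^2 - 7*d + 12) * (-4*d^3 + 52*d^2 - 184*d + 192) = -4*d^5 + 80*d^4 - 596*d^3 + 2104*d^2 - 3552*d + 2304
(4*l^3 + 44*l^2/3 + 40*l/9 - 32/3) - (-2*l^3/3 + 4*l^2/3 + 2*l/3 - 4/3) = 14*l^3/3 + 40*l^2/3 + 34*l/9 - 28/3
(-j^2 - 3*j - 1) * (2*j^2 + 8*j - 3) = -2*j^4 - 14*j^3 - 23*j^2 + j + 3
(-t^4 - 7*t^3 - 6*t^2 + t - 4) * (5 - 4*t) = 4*t^5 + 23*t^4 - 11*t^3 - 34*t^2 + 21*t - 20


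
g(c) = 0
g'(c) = 0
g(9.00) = 0.00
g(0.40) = 0.00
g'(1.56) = 0.00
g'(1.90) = 0.00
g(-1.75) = 0.00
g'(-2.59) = 0.00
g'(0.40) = 0.00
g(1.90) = 0.00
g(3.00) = 0.00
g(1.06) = 0.00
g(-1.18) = 0.00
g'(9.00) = 0.00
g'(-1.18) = 0.00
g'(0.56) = 0.00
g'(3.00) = 0.00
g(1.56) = 0.00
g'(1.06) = 0.00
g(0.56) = 0.00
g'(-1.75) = 0.00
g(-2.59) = 0.00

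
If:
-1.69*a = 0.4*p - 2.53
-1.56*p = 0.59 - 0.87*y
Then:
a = 1.58655742679411 - 0.131998179335457*y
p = 0.557692307692308*y - 0.378205128205128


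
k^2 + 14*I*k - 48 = (k + 6*I)*(k + 8*I)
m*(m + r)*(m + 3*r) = m^3 + 4*m^2*r + 3*m*r^2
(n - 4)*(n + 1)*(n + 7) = n^3 + 4*n^2 - 25*n - 28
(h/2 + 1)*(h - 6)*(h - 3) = h^3/2 - 7*h^2/2 + 18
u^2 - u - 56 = (u - 8)*(u + 7)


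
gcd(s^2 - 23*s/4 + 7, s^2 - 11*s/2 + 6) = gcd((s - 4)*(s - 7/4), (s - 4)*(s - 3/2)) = s - 4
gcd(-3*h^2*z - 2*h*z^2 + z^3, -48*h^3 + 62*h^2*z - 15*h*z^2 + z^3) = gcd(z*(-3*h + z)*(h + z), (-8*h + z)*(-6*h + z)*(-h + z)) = 1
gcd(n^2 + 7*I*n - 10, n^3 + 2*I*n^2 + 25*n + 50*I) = n^2 + 7*I*n - 10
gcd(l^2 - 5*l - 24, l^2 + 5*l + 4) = 1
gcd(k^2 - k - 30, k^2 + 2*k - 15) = k + 5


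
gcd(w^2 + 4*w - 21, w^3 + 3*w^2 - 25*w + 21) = w^2 + 4*w - 21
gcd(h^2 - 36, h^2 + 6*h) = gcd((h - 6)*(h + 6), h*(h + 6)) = h + 6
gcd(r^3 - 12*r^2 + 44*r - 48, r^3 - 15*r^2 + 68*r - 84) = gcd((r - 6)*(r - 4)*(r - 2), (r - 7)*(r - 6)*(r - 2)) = r^2 - 8*r + 12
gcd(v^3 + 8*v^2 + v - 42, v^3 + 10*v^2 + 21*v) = v^2 + 10*v + 21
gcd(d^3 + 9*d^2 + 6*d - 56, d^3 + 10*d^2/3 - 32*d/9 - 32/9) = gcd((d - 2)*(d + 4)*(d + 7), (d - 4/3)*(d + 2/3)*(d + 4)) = d + 4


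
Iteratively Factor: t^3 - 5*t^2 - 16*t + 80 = (t - 4)*(t^2 - t - 20) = (t - 5)*(t - 4)*(t + 4)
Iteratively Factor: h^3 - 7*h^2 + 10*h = (h)*(h^2 - 7*h + 10) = h*(h - 5)*(h - 2)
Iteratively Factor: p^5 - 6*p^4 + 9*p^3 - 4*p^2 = (p - 1)*(p^4 - 5*p^3 + 4*p^2) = p*(p - 1)*(p^3 - 5*p^2 + 4*p) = p*(p - 1)^2*(p^2 - 4*p) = p*(p - 4)*(p - 1)^2*(p)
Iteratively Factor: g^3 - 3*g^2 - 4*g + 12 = (g + 2)*(g^2 - 5*g + 6) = (g - 3)*(g + 2)*(g - 2)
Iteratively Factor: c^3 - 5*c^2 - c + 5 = (c + 1)*(c^2 - 6*c + 5) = (c - 1)*(c + 1)*(c - 5)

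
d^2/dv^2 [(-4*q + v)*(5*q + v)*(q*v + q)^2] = q^2*(-40*q^2 + 6*q*v + 4*q + 12*v^2 + 12*v + 2)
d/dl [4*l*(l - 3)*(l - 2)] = 12*l^2 - 40*l + 24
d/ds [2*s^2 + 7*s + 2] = 4*s + 7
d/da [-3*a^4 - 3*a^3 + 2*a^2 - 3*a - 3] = -12*a^3 - 9*a^2 + 4*a - 3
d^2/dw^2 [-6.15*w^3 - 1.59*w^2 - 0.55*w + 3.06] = -36.9*w - 3.18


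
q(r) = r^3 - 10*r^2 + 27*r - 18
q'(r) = 3*r^2 - 20*r + 27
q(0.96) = -0.41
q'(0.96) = 10.56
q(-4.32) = -401.89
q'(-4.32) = 169.39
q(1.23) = 1.94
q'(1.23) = 6.94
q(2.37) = 3.13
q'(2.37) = -3.55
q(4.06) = -6.29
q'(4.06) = -4.75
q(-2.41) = -155.15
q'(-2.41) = 92.62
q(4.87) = -8.18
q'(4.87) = 0.75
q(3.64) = -3.99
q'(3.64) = -6.05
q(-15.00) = -6048.00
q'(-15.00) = 1002.00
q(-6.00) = -756.00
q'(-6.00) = 255.00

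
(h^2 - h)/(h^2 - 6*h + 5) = h/(h - 5)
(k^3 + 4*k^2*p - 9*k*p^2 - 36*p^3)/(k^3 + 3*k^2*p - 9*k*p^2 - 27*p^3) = (k + 4*p)/(k + 3*p)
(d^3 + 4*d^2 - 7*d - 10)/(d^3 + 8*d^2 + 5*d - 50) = (d + 1)/(d + 5)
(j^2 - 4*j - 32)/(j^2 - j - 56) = (j + 4)/(j + 7)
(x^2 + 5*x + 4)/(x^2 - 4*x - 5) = (x + 4)/(x - 5)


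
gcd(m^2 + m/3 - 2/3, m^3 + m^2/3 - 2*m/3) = m^2 + m/3 - 2/3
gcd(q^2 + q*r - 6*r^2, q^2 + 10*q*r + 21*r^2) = q + 3*r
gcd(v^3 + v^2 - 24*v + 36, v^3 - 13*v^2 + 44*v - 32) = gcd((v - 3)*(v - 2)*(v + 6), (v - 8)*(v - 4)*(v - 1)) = 1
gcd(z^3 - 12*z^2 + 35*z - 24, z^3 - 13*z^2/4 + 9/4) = z^2 - 4*z + 3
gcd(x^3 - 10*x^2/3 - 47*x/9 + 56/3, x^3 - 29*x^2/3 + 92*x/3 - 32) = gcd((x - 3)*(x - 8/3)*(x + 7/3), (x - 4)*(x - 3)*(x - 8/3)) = x^2 - 17*x/3 + 8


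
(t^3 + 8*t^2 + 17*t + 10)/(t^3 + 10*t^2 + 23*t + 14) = (t + 5)/(t + 7)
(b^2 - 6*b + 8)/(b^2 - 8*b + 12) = (b - 4)/(b - 6)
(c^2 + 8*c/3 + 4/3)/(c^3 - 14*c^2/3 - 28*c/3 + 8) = (3*c + 2)/(3*c^2 - 20*c + 12)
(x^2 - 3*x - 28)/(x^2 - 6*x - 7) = (x + 4)/(x + 1)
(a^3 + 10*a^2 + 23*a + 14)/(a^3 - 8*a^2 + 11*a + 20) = (a^2 + 9*a + 14)/(a^2 - 9*a + 20)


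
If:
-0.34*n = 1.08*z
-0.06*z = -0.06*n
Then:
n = 0.00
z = 0.00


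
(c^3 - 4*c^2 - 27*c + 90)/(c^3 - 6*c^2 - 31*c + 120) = (c - 6)/(c - 8)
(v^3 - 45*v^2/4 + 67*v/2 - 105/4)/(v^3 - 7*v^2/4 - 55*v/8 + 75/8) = 2*(v - 7)/(2*v + 5)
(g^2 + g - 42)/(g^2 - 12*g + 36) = (g + 7)/(g - 6)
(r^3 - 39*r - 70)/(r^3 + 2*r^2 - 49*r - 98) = (r + 5)/(r + 7)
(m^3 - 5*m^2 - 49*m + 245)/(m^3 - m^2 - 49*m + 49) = (m - 5)/(m - 1)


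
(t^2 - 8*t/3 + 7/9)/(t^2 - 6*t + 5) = (9*t^2 - 24*t + 7)/(9*(t^2 - 6*t + 5))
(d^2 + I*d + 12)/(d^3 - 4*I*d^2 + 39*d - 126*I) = (d + 4*I)/(d^2 - I*d + 42)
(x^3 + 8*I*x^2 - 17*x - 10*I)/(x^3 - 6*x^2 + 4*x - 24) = (x^2 + 6*I*x - 5)/(x^2 - 2*x*(3 + I) + 12*I)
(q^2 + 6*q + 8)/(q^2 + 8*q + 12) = (q + 4)/(q + 6)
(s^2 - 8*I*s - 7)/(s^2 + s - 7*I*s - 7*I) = (s - I)/(s + 1)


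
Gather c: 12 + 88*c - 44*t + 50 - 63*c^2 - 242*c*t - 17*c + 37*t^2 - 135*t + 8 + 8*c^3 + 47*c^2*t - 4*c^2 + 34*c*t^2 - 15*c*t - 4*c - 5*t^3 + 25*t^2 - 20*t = 8*c^3 + c^2*(47*t - 67) + c*(34*t^2 - 257*t + 67) - 5*t^3 + 62*t^2 - 199*t + 70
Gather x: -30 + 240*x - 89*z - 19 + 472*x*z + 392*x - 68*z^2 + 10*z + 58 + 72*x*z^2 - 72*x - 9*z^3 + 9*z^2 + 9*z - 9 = x*(72*z^2 + 472*z + 560) - 9*z^3 - 59*z^2 - 70*z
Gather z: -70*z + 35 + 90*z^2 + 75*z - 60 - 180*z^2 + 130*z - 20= -90*z^2 + 135*z - 45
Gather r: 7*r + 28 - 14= 7*r + 14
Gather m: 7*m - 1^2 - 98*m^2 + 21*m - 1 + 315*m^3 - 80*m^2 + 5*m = 315*m^3 - 178*m^2 + 33*m - 2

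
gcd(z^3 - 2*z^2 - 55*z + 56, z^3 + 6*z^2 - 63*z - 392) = z^2 - z - 56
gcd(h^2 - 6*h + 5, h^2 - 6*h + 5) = h^2 - 6*h + 5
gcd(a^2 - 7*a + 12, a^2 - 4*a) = a - 4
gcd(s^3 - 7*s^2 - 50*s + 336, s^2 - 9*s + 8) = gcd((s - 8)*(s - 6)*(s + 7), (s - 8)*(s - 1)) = s - 8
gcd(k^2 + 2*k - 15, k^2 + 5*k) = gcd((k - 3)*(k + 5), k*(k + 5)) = k + 5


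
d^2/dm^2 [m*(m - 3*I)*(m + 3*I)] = 6*m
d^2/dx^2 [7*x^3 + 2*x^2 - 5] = 42*x + 4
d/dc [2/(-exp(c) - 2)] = 2*exp(c)/(exp(c) + 2)^2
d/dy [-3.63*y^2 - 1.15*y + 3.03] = -7.26*y - 1.15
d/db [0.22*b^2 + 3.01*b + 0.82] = 0.44*b + 3.01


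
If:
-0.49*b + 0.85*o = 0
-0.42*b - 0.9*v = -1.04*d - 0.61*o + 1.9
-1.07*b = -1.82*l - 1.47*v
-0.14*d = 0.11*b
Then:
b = -1.01637975212102*v - 2.14569058781104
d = 0.798584090952227*v + 1.68589974756581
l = -1.40523424987334*v - 1.2614774334933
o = -0.585913033575645*v - 1.23692751532636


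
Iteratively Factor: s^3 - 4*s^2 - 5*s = (s + 1)*(s^2 - 5*s) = (s - 5)*(s + 1)*(s)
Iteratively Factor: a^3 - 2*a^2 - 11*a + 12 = (a + 3)*(a^2 - 5*a + 4) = (a - 4)*(a + 3)*(a - 1)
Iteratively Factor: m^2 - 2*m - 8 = (m - 4)*(m + 2)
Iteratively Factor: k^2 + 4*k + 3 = (k + 3)*(k + 1)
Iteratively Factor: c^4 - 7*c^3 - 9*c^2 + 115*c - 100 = (c - 5)*(c^3 - 2*c^2 - 19*c + 20) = (c - 5)*(c + 4)*(c^2 - 6*c + 5) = (c - 5)^2*(c + 4)*(c - 1)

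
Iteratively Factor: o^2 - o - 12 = (o + 3)*(o - 4)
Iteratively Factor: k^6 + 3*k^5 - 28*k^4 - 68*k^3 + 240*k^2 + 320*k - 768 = (k - 2)*(k^5 + 5*k^4 - 18*k^3 - 104*k^2 + 32*k + 384) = (k - 2)^2*(k^4 + 7*k^3 - 4*k^2 - 112*k - 192) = (k - 2)^2*(k + 3)*(k^3 + 4*k^2 - 16*k - 64) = (k - 4)*(k - 2)^2*(k + 3)*(k^2 + 8*k + 16) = (k - 4)*(k - 2)^2*(k + 3)*(k + 4)*(k + 4)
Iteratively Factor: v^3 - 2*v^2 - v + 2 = (v - 2)*(v^2 - 1) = (v - 2)*(v - 1)*(v + 1)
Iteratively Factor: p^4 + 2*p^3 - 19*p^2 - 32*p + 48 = (p + 3)*(p^3 - p^2 - 16*p + 16) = (p + 3)*(p + 4)*(p^2 - 5*p + 4) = (p - 4)*(p + 3)*(p + 4)*(p - 1)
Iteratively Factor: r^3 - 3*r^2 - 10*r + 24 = (r + 3)*(r^2 - 6*r + 8) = (r - 4)*(r + 3)*(r - 2)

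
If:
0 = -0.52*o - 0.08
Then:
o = -0.15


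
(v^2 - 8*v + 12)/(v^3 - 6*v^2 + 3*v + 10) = (v - 6)/(v^2 - 4*v - 5)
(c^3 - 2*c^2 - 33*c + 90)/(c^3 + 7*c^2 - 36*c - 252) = (c^2 - 8*c + 15)/(c^2 + c - 42)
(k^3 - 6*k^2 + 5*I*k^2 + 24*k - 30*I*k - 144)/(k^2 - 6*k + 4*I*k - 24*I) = (k^2 + 5*I*k + 24)/(k + 4*I)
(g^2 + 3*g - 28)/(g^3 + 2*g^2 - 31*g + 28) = 1/(g - 1)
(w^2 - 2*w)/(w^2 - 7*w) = (w - 2)/(w - 7)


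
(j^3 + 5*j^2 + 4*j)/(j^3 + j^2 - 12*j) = (j + 1)/(j - 3)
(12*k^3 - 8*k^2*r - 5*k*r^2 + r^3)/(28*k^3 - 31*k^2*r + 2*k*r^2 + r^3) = (-12*k^2 - 4*k*r + r^2)/(-28*k^2 + 3*k*r + r^2)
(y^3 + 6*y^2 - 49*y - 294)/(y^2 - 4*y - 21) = (y^2 + 13*y + 42)/(y + 3)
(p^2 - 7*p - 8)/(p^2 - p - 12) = (-p^2 + 7*p + 8)/(-p^2 + p + 12)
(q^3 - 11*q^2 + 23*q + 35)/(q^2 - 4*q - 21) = (q^2 - 4*q - 5)/(q + 3)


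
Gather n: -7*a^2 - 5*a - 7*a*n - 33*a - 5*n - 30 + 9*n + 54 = -7*a^2 - 38*a + n*(4 - 7*a) + 24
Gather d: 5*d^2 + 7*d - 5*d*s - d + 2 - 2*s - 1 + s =5*d^2 + d*(6 - 5*s) - s + 1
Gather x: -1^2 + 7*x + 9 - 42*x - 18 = -35*x - 10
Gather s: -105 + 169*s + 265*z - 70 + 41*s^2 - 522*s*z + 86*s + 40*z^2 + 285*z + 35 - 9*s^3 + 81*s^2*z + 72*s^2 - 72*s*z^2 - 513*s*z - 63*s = -9*s^3 + s^2*(81*z + 113) + s*(-72*z^2 - 1035*z + 192) + 40*z^2 + 550*z - 140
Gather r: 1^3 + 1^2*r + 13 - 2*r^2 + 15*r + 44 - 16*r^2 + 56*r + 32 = -18*r^2 + 72*r + 90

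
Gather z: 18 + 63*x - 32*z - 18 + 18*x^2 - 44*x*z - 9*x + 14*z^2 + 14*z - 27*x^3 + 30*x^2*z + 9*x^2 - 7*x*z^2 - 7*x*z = -27*x^3 + 27*x^2 + 54*x + z^2*(14 - 7*x) + z*(30*x^2 - 51*x - 18)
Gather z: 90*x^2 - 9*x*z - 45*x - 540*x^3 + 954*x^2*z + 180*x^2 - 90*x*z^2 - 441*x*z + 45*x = -540*x^3 + 270*x^2 - 90*x*z^2 + z*(954*x^2 - 450*x)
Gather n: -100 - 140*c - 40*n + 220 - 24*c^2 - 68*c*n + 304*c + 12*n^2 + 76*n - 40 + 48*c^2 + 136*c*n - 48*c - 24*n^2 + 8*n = 24*c^2 + 116*c - 12*n^2 + n*(68*c + 44) + 80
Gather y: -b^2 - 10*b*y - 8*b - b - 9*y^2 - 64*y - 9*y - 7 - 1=-b^2 - 9*b - 9*y^2 + y*(-10*b - 73) - 8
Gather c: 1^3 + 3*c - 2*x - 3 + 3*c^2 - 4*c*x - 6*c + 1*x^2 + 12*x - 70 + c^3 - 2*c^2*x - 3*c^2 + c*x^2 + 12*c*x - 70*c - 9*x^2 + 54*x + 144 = c^3 - 2*c^2*x + c*(x^2 + 8*x - 73) - 8*x^2 + 64*x + 72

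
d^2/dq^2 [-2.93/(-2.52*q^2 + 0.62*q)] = (111.640032*q^2 - 27.466992*q + 2.252584)/(q^3*(16.003008*q^3 - 11.811744*q^2 + 2.906064*q - 0.238328))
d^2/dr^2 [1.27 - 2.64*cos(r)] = 2.64*cos(r)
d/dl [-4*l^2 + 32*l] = 32 - 8*l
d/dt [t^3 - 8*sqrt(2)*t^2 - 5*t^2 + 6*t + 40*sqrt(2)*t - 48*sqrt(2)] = 3*t^2 - 16*sqrt(2)*t - 10*t + 6 + 40*sqrt(2)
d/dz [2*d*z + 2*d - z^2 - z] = 2*d - 2*z - 1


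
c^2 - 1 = (c - 1)*(c + 1)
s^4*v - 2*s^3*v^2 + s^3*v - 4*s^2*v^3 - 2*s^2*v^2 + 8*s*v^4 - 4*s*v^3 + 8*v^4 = (s - 2*v)^2*(s + 2*v)*(s*v + v)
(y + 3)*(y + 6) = y^2 + 9*y + 18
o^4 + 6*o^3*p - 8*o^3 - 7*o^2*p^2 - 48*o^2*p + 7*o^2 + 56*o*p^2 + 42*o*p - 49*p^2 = (o - 7)*(o - 1)*(o - p)*(o + 7*p)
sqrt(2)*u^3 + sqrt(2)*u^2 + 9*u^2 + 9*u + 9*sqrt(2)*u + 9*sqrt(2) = (u + 3*sqrt(2)/2)*(u + 3*sqrt(2))*(sqrt(2)*u + sqrt(2))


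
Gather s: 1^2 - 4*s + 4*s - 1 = 0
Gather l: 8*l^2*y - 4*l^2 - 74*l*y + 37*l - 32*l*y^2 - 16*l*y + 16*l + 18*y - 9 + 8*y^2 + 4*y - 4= l^2*(8*y - 4) + l*(-32*y^2 - 90*y + 53) + 8*y^2 + 22*y - 13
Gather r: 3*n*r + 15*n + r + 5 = 15*n + r*(3*n + 1) + 5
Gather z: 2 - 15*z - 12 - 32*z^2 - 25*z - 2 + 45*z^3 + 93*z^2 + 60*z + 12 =45*z^3 + 61*z^2 + 20*z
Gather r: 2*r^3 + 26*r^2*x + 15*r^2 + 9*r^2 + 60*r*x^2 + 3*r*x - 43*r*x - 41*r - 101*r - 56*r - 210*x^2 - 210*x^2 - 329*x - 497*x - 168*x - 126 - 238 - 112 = 2*r^3 + r^2*(26*x + 24) + r*(60*x^2 - 40*x - 198) - 420*x^2 - 994*x - 476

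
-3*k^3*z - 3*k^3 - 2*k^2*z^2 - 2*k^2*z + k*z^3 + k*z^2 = (-3*k + z)*(k + z)*(k*z + k)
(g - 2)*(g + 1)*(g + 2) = g^3 + g^2 - 4*g - 4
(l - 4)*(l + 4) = l^2 - 16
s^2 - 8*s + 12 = (s - 6)*(s - 2)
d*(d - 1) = d^2 - d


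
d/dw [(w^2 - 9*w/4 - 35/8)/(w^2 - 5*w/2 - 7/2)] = -1/(4*w^2 + 8*w + 4)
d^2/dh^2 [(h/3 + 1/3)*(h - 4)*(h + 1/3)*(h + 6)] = 4*h^2 + 20*h/3 - 14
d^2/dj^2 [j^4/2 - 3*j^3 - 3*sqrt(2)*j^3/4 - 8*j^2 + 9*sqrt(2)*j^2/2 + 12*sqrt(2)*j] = 6*j^2 - 18*j - 9*sqrt(2)*j/2 - 16 + 9*sqrt(2)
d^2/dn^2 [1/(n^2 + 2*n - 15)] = 2*(-n^2 - 2*n + 4*(n + 1)^2 + 15)/(n^2 + 2*n - 15)^3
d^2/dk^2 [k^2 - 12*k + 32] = 2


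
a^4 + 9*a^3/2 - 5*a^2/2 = a^2*(a - 1/2)*(a + 5)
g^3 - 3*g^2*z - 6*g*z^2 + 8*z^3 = (g - 4*z)*(g - z)*(g + 2*z)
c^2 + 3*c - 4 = (c - 1)*(c + 4)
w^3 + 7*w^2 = w^2*(w + 7)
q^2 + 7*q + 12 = (q + 3)*(q + 4)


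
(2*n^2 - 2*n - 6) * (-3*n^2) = -6*n^4 + 6*n^3 + 18*n^2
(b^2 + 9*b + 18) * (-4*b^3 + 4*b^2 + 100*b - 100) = -4*b^5 - 32*b^4 + 64*b^3 + 872*b^2 + 900*b - 1800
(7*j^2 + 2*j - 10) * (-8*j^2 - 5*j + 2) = -56*j^4 - 51*j^3 + 84*j^2 + 54*j - 20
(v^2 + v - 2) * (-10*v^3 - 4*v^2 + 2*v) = -10*v^5 - 14*v^4 + 18*v^3 + 10*v^2 - 4*v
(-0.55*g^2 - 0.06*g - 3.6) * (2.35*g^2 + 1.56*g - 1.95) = -1.2925*g^4 - 0.999*g^3 - 7.4811*g^2 - 5.499*g + 7.02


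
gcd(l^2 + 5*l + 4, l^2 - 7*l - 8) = l + 1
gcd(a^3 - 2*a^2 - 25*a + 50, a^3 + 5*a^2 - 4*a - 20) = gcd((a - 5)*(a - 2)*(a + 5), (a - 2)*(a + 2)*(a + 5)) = a^2 + 3*a - 10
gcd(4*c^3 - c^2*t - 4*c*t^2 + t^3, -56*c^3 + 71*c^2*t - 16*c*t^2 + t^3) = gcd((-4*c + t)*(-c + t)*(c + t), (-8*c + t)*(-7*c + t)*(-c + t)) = -c + t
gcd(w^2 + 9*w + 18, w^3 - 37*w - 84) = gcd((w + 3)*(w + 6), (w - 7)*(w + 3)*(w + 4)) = w + 3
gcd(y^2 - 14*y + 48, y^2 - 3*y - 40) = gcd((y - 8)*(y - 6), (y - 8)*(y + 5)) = y - 8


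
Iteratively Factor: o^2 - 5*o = (o - 5)*(o)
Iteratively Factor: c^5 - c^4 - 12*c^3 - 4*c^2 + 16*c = (c - 4)*(c^4 + 3*c^3 - 4*c) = (c - 4)*(c + 2)*(c^3 + c^2 - 2*c) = c*(c - 4)*(c + 2)*(c^2 + c - 2) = c*(c - 4)*(c + 2)^2*(c - 1)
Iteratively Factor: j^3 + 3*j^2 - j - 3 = (j + 3)*(j^2 - 1) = (j - 1)*(j + 3)*(j + 1)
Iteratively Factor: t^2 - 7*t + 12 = (t - 4)*(t - 3)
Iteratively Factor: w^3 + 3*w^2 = (w)*(w^2 + 3*w) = w^2*(w + 3)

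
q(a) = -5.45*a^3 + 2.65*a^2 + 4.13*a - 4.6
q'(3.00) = -127.12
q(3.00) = -115.51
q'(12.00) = -2286.67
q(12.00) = -8991.04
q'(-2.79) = -137.93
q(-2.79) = 122.87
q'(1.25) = -14.79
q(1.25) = -5.94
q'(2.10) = -56.84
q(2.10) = -34.71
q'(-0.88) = -13.20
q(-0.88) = -2.47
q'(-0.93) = -14.94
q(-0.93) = -1.77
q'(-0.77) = -9.64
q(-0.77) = -3.72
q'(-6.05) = -626.39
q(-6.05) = 1274.29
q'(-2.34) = -97.80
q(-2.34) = 70.08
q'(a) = -16.35*a^2 + 5.3*a + 4.13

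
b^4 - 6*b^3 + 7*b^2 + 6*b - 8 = (b - 4)*(b - 2)*(b - 1)*(b + 1)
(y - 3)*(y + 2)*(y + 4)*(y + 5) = y^4 + 8*y^3 + 5*y^2 - 74*y - 120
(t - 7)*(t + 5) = t^2 - 2*t - 35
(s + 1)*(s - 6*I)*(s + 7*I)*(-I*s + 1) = -I*s^4 + 2*s^3 - I*s^3 + 2*s^2 - 41*I*s^2 + 42*s - 41*I*s + 42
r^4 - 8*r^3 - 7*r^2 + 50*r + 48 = (r - 8)*(r - 3)*(r + 1)*(r + 2)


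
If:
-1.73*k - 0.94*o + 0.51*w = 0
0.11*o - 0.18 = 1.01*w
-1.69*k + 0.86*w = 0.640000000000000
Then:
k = -0.43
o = 0.74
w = -0.10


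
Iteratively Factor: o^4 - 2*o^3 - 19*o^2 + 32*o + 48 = (o + 4)*(o^3 - 6*o^2 + 5*o + 12) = (o - 3)*(o + 4)*(o^2 - 3*o - 4) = (o - 4)*(o - 3)*(o + 4)*(o + 1)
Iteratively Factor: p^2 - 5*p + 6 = (p - 2)*(p - 3)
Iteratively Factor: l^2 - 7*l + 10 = (l - 5)*(l - 2)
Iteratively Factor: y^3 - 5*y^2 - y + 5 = (y - 5)*(y^2 - 1) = (y - 5)*(y - 1)*(y + 1)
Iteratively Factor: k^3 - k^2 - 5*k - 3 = (k - 3)*(k^2 + 2*k + 1) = (k - 3)*(k + 1)*(k + 1)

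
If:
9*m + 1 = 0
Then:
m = -1/9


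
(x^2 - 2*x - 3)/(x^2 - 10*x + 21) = (x + 1)/(x - 7)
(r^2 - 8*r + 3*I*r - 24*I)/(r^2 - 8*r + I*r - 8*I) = (r + 3*I)/(r + I)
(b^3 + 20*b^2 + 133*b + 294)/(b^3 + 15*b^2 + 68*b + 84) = (b + 7)/(b + 2)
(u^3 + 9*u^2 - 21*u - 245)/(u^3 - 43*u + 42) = (u^2 + 2*u - 35)/(u^2 - 7*u + 6)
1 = 1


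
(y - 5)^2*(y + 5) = y^3 - 5*y^2 - 25*y + 125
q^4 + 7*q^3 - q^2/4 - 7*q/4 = q*(q - 1/2)*(q + 1/2)*(q + 7)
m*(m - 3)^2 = m^3 - 6*m^2 + 9*m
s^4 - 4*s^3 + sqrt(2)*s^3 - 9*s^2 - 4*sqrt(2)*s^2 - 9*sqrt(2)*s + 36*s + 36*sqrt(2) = (s - 4)*(s - 3)*(s + 3)*(s + sqrt(2))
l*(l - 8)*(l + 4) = l^3 - 4*l^2 - 32*l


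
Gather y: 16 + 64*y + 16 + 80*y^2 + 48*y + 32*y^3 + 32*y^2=32*y^3 + 112*y^2 + 112*y + 32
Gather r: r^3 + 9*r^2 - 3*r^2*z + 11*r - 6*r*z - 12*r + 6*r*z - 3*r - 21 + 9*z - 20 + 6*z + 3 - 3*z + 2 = r^3 + r^2*(9 - 3*z) - 4*r + 12*z - 36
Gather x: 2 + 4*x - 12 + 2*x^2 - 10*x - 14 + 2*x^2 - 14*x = 4*x^2 - 20*x - 24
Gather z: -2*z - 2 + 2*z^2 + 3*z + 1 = 2*z^2 + z - 1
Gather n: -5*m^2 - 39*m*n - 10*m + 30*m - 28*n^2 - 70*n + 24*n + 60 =-5*m^2 + 20*m - 28*n^2 + n*(-39*m - 46) + 60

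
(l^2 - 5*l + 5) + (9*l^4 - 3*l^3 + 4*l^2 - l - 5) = 9*l^4 - 3*l^3 + 5*l^2 - 6*l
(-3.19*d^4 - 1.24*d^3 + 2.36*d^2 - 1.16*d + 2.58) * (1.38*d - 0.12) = -4.4022*d^5 - 1.3284*d^4 + 3.4056*d^3 - 1.884*d^2 + 3.6996*d - 0.3096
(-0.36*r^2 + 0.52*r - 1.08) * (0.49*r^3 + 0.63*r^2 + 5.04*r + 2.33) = -0.1764*r^5 + 0.028*r^4 - 2.016*r^3 + 1.1016*r^2 - 4.2316*r - 2.5164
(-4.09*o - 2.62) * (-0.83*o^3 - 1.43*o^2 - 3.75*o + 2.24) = 3.3947*o^4 + 8.0233*o^3 + 19.0841*o^2 + 0.663400000000001*o - 5.8688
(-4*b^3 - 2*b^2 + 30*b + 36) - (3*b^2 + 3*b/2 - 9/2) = -4*b^3 - 5*b^2 + 57*b/2 + 81/2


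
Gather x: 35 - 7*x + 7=42 - 7*x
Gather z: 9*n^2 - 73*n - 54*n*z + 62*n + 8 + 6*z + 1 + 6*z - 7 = 9*n^2 - 11*n + z*(12 - 54*n) + 2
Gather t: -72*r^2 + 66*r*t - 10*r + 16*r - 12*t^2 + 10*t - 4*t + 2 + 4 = -72*r^2 + 6*r - 12*t^2 + t*(66*r + 6) + 6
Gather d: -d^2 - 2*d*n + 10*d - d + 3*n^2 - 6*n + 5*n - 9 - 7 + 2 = -d^2 + d*(9 - 2*n) + 3*n^2 - n - 14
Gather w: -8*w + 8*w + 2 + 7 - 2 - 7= 0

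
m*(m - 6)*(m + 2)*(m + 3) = m^4 - m^3 - 24*m^2 - 36*m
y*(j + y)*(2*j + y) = 2*j^2*y + 3*j*y^2 + y^3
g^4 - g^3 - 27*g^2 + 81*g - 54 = (g - 3)^2*(g - 1)*(g + 6)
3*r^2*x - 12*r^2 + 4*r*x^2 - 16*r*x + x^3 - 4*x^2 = (r + x)*(3*r + x)*(x - 4)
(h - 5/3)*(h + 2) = h^2 + h/3 - 10/3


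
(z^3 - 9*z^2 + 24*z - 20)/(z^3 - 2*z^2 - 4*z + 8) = (z - 5)/(z + 2)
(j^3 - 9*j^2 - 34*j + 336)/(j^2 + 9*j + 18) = (j^2 - 15*j + 56)/(j + 3)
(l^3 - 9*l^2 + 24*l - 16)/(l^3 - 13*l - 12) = (l^2 - 5*l + 4)/(l^2 + 4*l + 3)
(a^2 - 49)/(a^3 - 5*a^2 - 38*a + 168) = (a + 7)/(a^2 + 2*a - 24)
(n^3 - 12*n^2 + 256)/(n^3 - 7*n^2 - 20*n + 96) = (n - 8)/(n - 3)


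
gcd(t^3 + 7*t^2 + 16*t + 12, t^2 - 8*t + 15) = 1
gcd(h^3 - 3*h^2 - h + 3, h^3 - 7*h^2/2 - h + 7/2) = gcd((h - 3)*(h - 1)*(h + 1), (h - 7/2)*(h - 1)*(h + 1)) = h^2 - 1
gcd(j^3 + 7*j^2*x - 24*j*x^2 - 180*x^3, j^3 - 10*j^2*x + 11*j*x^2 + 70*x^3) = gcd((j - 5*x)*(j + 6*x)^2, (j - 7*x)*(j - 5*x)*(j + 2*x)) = -j + 5*x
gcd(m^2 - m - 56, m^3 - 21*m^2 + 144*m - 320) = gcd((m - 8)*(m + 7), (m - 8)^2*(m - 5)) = m - 8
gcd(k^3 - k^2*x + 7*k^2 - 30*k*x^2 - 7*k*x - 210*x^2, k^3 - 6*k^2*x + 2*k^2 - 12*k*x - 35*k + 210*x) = -k^2 + 6*k*x - 7*k + 42*x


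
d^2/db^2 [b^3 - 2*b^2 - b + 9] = 6*b - 4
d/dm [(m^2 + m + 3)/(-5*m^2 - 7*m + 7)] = 2*(-m^2 + 22*m + 14)/(25*m^4 + 70*m^3 - 21*m^2 - 98*m + 49)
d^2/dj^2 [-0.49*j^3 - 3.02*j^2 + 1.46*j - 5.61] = -2.94*j - 6.04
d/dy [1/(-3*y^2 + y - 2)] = (6*y - 1)/(3*y^2 - y + 2)^2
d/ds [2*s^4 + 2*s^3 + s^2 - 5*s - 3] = 8*s^3 + 6*s^2 + 2*s - 5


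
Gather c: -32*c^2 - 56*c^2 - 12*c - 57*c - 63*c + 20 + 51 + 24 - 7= -88*c^2 - 132*c + 88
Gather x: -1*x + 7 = 7 - x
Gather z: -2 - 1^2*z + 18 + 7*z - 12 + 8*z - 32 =14*z - 28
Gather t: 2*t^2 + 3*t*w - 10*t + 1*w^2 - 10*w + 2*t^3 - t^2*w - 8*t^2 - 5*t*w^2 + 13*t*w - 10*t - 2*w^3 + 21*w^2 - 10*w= 2*t^3 + t^2*(-w - 6) + t*(-5*w^2 + 16*w - 20) - 2*w^3 + 22*w^2 - 20*w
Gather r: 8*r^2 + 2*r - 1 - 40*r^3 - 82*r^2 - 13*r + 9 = -40*r^3 - 74*r^2 - 11*r + 8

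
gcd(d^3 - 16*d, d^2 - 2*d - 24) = d + 4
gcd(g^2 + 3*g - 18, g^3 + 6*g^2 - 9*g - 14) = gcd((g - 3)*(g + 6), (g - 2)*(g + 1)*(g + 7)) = 1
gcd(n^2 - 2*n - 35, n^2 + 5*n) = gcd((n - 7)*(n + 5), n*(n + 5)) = n + 5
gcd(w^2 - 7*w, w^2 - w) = w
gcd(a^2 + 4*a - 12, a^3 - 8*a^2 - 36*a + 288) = a + 6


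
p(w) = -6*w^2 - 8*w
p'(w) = -12*w - 8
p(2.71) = -65.74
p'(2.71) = -40.52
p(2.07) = -42.27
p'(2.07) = -32.84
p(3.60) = -106.56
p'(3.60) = -51.20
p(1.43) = -23.71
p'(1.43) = -25.16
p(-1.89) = -6.31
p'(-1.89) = 14.68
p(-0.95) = 2.18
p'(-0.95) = 3.40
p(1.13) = -16.70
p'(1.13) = -21.56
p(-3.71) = -52.90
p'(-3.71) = 36.52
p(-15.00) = -1230.00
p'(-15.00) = 172.00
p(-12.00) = -768.00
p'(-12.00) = 136.00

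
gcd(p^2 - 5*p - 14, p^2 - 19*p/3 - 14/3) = p - 7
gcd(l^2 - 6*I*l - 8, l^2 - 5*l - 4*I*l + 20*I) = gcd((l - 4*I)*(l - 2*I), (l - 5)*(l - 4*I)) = l - 4*I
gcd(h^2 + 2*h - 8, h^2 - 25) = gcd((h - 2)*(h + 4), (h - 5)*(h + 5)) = 1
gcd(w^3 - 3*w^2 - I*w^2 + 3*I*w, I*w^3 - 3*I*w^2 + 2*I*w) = w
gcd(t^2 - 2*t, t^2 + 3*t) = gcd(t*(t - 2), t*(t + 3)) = t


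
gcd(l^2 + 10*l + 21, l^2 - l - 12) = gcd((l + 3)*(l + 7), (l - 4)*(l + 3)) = l + 3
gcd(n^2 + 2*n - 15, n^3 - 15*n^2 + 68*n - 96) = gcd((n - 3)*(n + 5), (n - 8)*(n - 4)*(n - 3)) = n - 3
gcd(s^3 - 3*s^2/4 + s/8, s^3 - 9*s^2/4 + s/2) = s^2 - s/4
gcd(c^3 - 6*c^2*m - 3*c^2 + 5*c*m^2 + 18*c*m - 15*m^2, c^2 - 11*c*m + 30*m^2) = c - 5*m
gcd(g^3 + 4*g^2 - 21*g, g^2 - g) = g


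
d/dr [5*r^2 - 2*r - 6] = 10*r - 2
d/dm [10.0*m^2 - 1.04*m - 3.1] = 20.0*m - 1.04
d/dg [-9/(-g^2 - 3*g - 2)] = 9*(-2*g - 3)/(g^2 + 3*g + 2)^2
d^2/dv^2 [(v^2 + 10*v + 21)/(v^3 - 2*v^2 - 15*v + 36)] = 2*(v^4 + 36*v^3 + 318*v^2 + 1156*v + 1437)/(v^7 - 42*v^5 + 28*v^4 + 609*v^3 - 756*v^2 - 3024*v + 5184)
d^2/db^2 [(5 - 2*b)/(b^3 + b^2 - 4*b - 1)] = 2*(-(2*b - 5)*(3*b^2 + 2*b - 4)^2 + (6*b^2 + 4*b + (2*b - 5)*(3*b + 1) - 8)*(b^3 + b^2 - 4*b - 1))/(b^3 + b^2 - 4*b - 1)^3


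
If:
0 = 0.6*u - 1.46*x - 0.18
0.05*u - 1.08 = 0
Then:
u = 21.60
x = 8.75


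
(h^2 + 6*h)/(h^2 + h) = (h + 6)/(h + 1)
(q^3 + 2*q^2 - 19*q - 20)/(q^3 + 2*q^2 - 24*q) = (q^2 + 6*q + 5)/(q*(q + 6))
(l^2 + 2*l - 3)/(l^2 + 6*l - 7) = (l + 3)/(l + 7)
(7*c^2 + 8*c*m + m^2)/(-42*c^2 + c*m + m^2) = (-c - m)/(6*c - m)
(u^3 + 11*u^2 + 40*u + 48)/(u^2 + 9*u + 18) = (u^2 + 8*u + 16)/(u + 6)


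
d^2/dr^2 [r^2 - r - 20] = 2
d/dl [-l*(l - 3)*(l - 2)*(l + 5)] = -4*l^3 + 38*l - 30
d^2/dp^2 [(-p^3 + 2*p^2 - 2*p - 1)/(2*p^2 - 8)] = (-6*p^3 + 21*p^2 - 72*p + 28)/(p^6 - 12*p^4 + 48*p^2 - 64)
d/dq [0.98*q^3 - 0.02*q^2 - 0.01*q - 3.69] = 2.94*q^2 - 0.04*q - 0.01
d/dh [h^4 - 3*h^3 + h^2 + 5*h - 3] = 4*h^3 - 9*h^2 + 2*h + 5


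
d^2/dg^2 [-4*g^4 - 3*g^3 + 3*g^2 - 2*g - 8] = -48*g^2 - 18*g + 6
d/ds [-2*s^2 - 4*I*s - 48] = -4*s - 4*I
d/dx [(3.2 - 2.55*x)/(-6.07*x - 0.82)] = (130.59605*x + 17.6423)/(6.07*x + 0.82)^3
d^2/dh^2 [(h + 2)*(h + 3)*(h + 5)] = 6*h + 20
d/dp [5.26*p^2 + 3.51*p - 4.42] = 10.52*p + 3.51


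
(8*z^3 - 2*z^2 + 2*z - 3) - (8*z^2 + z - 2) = 8*z^3 - 10*z^2 + z - 1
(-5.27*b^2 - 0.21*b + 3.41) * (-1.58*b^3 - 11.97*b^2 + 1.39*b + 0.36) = 8.3266*b^5 + 63.4137*b^4 - 10.1994*b^3 - 43.0068*b^2 + 4.6643*b + 1.2276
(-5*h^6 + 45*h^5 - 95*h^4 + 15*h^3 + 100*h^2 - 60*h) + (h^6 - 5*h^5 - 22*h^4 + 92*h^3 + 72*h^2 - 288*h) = -4*h^6 + 40*h^5 - 117*h^4 + 107*h^3 + 172*h^2 - 348*h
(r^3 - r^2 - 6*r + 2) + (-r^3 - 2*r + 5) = -r^2 - 8*r + 7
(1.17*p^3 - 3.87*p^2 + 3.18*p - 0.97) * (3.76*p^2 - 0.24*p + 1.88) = 4.3992*p^5 - 14.832*p^4 + 15.0852*p^3 - 11.686*p^2 + 6.2112*p - 1.8236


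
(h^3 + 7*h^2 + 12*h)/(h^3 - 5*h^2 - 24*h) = (h + 4)/(h - 8)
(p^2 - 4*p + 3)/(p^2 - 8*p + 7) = (p - 3)/(p - 7)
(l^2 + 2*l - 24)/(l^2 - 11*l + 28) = (l + 6)/(l - 7)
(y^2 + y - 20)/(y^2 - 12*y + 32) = (y + 5)/(y - 8)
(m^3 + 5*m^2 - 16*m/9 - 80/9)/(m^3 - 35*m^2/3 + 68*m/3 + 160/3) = (3*m^2 + 11*m - 20)/(3*(m^2 - 13*m + 40))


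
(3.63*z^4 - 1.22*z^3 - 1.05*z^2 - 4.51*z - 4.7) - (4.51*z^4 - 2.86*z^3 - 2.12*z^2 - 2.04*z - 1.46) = -0.88*z^4 + 1.64*z^3 + 1.07*z^2 - 2.47*z - 3.24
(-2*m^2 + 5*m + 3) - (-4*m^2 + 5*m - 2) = 2*m^2 + 5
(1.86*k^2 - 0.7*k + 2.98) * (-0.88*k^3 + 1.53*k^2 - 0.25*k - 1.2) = -1.6368*k^5 + 3.4618*k^4 - 4.1584*k^3 + 2.5024*k^2 + 0.095*k - 3.576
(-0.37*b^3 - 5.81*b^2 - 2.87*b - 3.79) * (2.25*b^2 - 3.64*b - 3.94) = -0.8325*b^5 - 11.7257*b^4 + 16.1487*b^3 + 24.8107*b^2 + 25.1034*b + 14.9326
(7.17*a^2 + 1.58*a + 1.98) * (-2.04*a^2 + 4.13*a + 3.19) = -14.6268*a^4 + 26.3889*a^3 + 25.3585*a^2 + 13.2176*a + 6.3162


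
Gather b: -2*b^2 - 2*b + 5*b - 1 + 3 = -2*b^2 + 3*b + 2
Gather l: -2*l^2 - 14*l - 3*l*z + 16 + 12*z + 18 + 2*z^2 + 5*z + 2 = -2*l^2 + l*(-3*z - 14) + 2*z^2 + 17*z + 36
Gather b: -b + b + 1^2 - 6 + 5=0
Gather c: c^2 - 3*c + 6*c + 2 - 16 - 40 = c^2 + 3*c - 54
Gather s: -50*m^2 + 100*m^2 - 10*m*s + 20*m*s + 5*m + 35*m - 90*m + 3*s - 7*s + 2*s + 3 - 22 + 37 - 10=50*m^2 - 50*m + s*(10*m - 2) + 8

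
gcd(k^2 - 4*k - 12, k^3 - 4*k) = k + 2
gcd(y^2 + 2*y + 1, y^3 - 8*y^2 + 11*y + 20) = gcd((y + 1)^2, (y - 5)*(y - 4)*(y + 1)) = y + 1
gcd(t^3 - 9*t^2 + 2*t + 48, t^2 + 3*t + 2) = t + 2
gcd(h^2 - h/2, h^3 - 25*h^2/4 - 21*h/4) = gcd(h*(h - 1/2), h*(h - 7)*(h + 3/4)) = h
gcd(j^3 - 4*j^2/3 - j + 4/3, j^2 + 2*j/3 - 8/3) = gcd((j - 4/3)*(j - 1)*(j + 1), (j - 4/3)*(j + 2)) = j - 4/3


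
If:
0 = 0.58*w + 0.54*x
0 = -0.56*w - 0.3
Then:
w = -0.54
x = 0.58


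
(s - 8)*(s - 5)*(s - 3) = s^3 - 16*s^2 + 79*s - 120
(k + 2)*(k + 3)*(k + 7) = k^3 + 12*k^2 + 41*k + 42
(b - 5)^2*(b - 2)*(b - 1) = b^4 - 13*b^3 + 57*b^2 - 95*b + 50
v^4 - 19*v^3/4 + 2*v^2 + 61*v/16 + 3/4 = (v - 4)*(v - 3/2)*(v + 1/4)*(v + 1/2)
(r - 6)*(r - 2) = r^2 - 8*r + 12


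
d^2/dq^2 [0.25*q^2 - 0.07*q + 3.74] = 0.500000000000000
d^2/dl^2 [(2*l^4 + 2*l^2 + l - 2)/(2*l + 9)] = 8*(6*l^4 + 72*l^3 + 243*l^2 + 34)/(8*l^3 + 108*l^2 + 486*l + 729)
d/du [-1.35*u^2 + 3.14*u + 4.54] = 3.14 - 2.7*u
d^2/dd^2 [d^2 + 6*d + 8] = 2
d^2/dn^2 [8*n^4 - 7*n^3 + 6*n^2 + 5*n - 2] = 96*n^2 - 42*n + 12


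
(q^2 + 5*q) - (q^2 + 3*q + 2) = 2*q - 2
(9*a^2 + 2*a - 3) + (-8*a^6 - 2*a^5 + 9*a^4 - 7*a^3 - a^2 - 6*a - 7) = -8*a^6 - 2*a^5 + 9*a^4 - 7*a^3 + 8*a^2 - 4*a - 10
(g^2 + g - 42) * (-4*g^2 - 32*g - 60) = -4*g^4 - 36*g^3 + 76*g^2 + 1284*g + 2520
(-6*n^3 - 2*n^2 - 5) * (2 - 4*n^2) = 24*n^5 + 8*n^4 - 12*n^3 + 16*n^2 - 10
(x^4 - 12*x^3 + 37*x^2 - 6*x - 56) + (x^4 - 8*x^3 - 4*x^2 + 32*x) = 2*x^4 - 20*x^3 + 33*x^2 + 26*x - 56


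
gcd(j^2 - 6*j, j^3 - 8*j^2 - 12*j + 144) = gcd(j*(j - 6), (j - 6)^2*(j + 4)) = j - 6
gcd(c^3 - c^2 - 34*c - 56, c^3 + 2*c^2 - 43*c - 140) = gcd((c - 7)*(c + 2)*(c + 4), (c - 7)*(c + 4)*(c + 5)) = c^2 - 3*c - 28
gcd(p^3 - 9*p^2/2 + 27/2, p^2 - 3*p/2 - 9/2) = p^2 - 3*p/2 - 9/2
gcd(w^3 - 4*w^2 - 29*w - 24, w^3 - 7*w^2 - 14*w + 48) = w^2 - 5*w - 24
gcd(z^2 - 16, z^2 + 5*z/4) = 1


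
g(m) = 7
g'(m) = 0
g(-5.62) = 7.00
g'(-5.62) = 0.00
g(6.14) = 7.00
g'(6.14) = 0.00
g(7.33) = 7.00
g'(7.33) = 0.00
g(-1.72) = 7.00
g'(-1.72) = 0.00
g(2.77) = 7.00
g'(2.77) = 0.00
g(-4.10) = 7.00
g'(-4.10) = 0.00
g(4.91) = 7.00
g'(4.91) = 0.00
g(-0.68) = 7.00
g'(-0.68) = 0.00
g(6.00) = 7.00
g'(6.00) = 0.00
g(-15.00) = 7.00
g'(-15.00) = 0.00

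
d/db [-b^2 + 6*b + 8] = 6 - 2*b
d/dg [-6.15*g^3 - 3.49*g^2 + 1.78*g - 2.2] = -18.45*g^2 - 6.98*g + 1.78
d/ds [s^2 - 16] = 2*s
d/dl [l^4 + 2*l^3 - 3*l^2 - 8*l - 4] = 4*l^3 + 6*l^2 - 6*l - 8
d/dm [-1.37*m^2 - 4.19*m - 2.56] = -2.74*m - 4.19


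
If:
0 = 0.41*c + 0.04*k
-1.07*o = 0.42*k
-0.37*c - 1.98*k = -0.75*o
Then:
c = 0.00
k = 0.00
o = 0.00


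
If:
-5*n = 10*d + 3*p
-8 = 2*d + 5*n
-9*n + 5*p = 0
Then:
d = 208/73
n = -200/73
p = -360/73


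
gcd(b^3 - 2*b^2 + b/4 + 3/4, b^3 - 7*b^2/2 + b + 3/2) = b^2 - b/2 - 1/2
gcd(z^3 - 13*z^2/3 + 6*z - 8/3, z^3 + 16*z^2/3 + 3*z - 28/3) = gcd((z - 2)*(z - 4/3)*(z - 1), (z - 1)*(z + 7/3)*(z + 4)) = z - 1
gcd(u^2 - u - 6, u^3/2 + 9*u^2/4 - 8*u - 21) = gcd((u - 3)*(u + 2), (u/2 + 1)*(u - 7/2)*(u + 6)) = u + 2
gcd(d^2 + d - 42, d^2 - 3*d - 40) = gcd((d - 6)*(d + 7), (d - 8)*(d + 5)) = 1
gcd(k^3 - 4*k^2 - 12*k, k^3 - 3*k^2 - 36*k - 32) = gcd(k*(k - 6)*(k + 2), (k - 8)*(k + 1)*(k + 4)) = 1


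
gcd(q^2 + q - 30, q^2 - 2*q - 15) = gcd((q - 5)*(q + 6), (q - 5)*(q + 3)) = q - 5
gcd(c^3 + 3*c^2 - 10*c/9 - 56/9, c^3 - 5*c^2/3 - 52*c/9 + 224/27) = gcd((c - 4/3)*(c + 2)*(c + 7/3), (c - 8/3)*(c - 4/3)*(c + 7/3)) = c^2 + c - 28/9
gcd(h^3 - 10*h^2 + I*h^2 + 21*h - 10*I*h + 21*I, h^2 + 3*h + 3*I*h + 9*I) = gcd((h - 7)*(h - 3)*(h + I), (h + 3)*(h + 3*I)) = 1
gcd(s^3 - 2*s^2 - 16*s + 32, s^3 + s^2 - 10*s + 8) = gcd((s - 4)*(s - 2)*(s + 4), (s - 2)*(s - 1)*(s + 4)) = s^2 + 2*s - 8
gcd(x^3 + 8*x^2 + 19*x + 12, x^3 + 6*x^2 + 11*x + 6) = x^2 + 4*x + 3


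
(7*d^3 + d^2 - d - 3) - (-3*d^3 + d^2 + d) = 10*d^3 - 2*d - 3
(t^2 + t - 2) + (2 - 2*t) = t^2 - t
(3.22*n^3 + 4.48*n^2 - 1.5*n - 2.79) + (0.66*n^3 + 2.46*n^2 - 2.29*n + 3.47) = 3.88*n^3 + 6.94*n^2 - 3.79*n + 0.68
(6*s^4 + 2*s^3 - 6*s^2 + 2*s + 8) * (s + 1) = 6*s^5 + 8*s^4 - 4*s^3 - 4*s^2 + 10*s + 8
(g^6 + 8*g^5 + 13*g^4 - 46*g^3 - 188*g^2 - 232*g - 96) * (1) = g^6 + 8*g^5 + 13*g^4 - 46*g^3 - 188*g^2 - 232*g - 96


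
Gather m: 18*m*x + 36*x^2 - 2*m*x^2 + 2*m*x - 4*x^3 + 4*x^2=m*(-2*x^2 + 20*x) - 4*x^3 + 40*x^2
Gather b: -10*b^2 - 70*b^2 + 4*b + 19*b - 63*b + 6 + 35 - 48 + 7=-80*b^2 - 40*b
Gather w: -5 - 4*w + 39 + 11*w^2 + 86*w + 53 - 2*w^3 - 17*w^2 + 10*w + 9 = -2*w^3 - 6*w^2 + 92*w + 96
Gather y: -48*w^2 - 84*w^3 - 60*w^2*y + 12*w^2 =-84*w^3 - 60*w^2*y - 36*w^2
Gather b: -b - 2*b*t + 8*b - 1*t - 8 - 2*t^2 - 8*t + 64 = b*(7 - 2*t) - 2*t^2 - 9*t + 56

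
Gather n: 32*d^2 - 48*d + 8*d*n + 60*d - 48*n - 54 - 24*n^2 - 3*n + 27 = 32*d^2 + 12*d - 24*n^2 + n*(8*d - 51) - 27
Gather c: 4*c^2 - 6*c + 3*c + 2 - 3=4*c^2 - 3*c - 1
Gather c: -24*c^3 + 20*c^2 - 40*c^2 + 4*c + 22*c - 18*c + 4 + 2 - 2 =-24*c^3 - 20*c^2 + 8*c + 4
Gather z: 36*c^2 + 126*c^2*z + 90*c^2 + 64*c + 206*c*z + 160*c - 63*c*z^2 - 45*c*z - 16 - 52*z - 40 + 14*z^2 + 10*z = 126*c^2 + 224*c + z^2*(14 - 63*c) + z*(126*c^2 + 161*c - 42) - 56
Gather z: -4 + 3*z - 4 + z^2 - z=z^2 + 2*z - 8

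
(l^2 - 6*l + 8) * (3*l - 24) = 3*l^3 - 42*l^2 + 168*l - 192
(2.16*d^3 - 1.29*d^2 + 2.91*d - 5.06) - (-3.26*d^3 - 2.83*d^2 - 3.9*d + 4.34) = 5.42*d^3 + 1.54*d^2 + 6.81*d - 9.4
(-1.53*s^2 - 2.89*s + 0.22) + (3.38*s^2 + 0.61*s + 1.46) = 1.85*s^2 - 2.28*s + 1.68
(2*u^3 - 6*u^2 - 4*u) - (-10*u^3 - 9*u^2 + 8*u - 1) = 12*u^3 + 3*u^2 - 12*u + 1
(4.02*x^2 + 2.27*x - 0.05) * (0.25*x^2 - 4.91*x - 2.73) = 1.005*x^4 - 19.1707*x^3 - 22.1328*x^2 - 5.9516*x + 0.1365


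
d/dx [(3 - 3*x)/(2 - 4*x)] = 3/(2*(2*x - 1)^2)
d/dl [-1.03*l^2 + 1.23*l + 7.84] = 1.23 - 2.06*l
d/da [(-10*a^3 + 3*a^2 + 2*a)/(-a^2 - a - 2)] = (10*a^4 + 20*a^3 + 59*a^2 - 12*a - 4)/(a^4 + 2*a^3 + 5*a^2 + 4*a + 4)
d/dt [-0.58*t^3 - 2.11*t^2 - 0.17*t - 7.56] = -1.74*t^2 - 4.22*t - 0.17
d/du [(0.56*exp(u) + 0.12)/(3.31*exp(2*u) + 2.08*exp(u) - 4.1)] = (-(0.56*exp(u) + 0.12)*(6.62*exp(u) + 2.08) + 1.8536*exp(2*u) + 1.1648*exp(u) - 2.296)*exp(u)/(3.31*exp(2*u) + 2.08*exp(u) - 4.1)^2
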